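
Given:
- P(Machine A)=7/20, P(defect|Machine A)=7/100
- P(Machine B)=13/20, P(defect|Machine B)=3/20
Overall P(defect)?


P(B) = Σ P(B|Aᵢ)×P(Aᵢ)
  7/100×7/20 = 49/2000
  3/20×13/20 = 39/400
Sum = 61/500

P(defect) = 61/500 ≈ 12.20%


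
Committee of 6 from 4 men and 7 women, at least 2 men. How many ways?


Count by #men:
  2M,4W: C(4,2)×C(7,4)=210
  3M,3W: C(4,3)×C(7,3)=140
  4M,2W: C(4,4)×C(7,2)=21
Total = 371

371


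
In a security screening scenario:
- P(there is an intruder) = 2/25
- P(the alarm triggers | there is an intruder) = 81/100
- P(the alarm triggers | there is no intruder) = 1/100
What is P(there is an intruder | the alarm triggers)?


Using Bayes' theorem:
P(A|B) = P(B|A)·P(A) / P(B)

P(the alarm triggers) = 81/100 × 2/25 + 1/100 × 23/25
= 81/1250 + 23/2500 = 37/500

P(there is an intruder|the alarm triggers) = (81/1250) / (37/500) = 162/185

P(there is an intruder|the alarm triggers) = 162/185 ≈ 87.57%


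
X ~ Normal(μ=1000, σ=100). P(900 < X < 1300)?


z₁=(900-1000)/100=-1.0, z₂=(1300-1000)/100=3.0
P = Φ(3.0) - Φ(-1.0) = 0.998650 - 0.158655 = 0.839995 ≈ 0.8400

P(900 < X < 1300) ≈ 0.8400


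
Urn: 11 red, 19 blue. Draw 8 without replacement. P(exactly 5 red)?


Hypergeometric: C(11,5)×C(19,3)/C(30,8)
= 462×969/5852925 = 49742/650325

P(X=5) = 49742/650325 ≈ 7.65%


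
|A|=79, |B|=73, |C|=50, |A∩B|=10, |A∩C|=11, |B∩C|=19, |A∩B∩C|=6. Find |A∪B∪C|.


|A∪B∪C| = 79+73+50-10-11-19+6 = 168

|A∪B∪C| = 168


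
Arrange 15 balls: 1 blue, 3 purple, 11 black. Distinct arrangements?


15!/(1!×3!×11!) = 5460

5460


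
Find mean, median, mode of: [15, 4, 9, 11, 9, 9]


Sorted: [4, 9, 9, 9, 11, 15]
Mean = 57/6 = 19/2
Median = 9
Freq: {15: 1, 4: 1, 9: 3, 11: 1}
Mode: [9]

Mean=19/2, Median=9, Mode=9


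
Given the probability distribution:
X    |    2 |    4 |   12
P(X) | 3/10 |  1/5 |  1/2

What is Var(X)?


E[X] = 37/5
E[X²] = 382/5
Var(X) = E[X²] - (E[X])² = 382/5 - 1369/25 = 541/25

Var(X) = 541/25 ≈ 21.6400


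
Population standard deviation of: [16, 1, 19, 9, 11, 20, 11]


Mean = 87/7
  (16-87/7)²=625/49
  (1-87/7)²=6400/49
  (19-87/7)²=2116/49
  (9-87/7)²=576/49
  (11-87/7)²=100/49
  (20-87/7)²=2809/49
  (11-87/7)²=100/49
Σ(x-μ)² = 1818/7
σ² = (1818/7)/7 = 1818/49

σ = √(1818/49) ≈ 6.0911


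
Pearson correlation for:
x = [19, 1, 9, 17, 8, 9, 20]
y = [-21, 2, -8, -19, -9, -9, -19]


n=7, Σx=83, Σy=-83, Σxy=-1325, Σx²=1277, Σy²=1393
r = (7×(-1325) - 83×(-83))/√((7×1277 - 83²)(7×1393 - (-83)²))
= -2386/√(2050×2862) = -2386/√5867100 ≈ -2386/2422.2097 ≈ -0.9851

r ≈ -0.9851


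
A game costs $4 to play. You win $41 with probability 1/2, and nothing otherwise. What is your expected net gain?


E[gain] = (41-4)×1/2 + (-4)×1/2
= 37/2 - 2 = 33/2

Expected net gain = $33/2 ≈ $16.50


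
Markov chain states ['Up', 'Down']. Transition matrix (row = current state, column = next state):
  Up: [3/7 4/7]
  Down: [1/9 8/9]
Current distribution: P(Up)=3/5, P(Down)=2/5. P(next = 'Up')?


P(next=Up) = Σᵢ P(now=i)×P(i→Up)
= 3/5×3/7 + 2/5×1/9
= 9/35 + 2/45 = 19/63

P = 19/63 ≈ 0.3016


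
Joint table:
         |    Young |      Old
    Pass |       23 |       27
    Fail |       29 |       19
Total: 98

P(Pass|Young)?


P(Pass|Young) = 23/(23+29) = 23/52

P = 23/52 ≈ 44.23%


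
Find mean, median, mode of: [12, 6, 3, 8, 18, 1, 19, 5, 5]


Sorted: [1, 3, 5, 5, 6, 8, 12, 18, 19]
Mean = 77/9
Median = 6
Freq: {12: 1, 6: 1, 3: 1, 8: 1, 18: 1, 1: 1, 19: 1, 5: 2}
Mode: [5]

Mean=77/9, Median=6, Mode=5


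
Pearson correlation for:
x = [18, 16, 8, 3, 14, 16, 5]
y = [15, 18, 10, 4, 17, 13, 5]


n=7, Σx=80, Σy=82, Σxy=1121, Σx²=1130, Σy²=1148
r = (7×1121 - 80×82)/√((7×1130 - 80²)(7×1148 - 82²))
= 1287/√(1510×1312) = 1287/√1981120 ≈ 1287/1407.5226 ≈ 0.9144

r ≈ 0.9144


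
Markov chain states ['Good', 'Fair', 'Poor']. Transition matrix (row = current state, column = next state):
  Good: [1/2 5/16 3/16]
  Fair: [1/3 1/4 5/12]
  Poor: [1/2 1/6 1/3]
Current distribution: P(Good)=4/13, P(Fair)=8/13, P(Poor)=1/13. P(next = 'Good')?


P(next=Good) = Σᵢ P(now=i)×P(i→Good)
= 4/13×1/2 + 8/13×1/3 + 1/13×1/2
= 2/13 + 8/39 + 1/26 = 31/78

P = 31/78 ≈ 0.3974


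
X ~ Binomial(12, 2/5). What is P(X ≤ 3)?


P(X ≤ 3) = Σ P(X=i) for i=0..3
P(X=0) = 531441/244140625
P(X=1) = 4251528/244140625
P(X=2) = 15588936/244140625
P(X=3) = 6928416/48828125
Sum = 11002797/48828125

P(X ≤ 3) = 11002797/48828125 ≈ 22.53%


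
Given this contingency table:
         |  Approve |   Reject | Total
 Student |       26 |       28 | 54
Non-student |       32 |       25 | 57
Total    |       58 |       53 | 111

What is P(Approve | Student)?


P(Approve | Student) = 26/(26+28) = 26/54 = 13/27

P(Approve|Student) = 13/27 ≈ 48.15%


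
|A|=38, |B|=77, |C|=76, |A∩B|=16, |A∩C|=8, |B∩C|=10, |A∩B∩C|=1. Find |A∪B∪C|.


|A∪B∪C| = 38+77+76-16-8-10+1 = 158

|A∪B∪C| = 158


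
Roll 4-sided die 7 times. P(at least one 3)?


P(no 3)^7 = (3/4)^7 = 2187/16384
P(≥1) = 1 - 2187/16384 = 14197/16384

P = 14197/16384 ≈ 86.65%


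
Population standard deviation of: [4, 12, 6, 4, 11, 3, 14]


Mean = 54/7
  (4-54/7)²=676/49
  (12-54/7)²=900/49
  (6-54/7)²=144/49
  (4-54/7)²=676/49
  (11-54/7)²=529/49
  (3-54/7)²=1089/49
  (14-54/7)²=1936/49
Σ(x-μ)² = 850/7
σ² = (850/7)/7 = 850/49

σ = √(850/49) ≈ 4.1650


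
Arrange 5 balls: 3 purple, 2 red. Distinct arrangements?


5!/(3!×2!) = 10

10


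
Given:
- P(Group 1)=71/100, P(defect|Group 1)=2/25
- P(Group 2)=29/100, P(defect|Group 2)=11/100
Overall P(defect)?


P(B) = Σ P(B|Aᵢ)×P(Aᵢ)
  2/25×71/100 = 71/1250
  11/100×29/100 = 319/10000
Sum = 887/10000

P(defect) = 887/10000 ≈ 8.87%


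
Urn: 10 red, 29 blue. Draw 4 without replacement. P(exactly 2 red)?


Hypergeometric: C(10,2)×C(29,2)/C(39,4)
= 45×406/82251 = 2030/9139

P(X=2) = 2030/9139 ≈ 22.21%


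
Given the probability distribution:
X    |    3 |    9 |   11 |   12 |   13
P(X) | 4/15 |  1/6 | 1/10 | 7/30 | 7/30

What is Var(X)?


E[X] = 277/30
E[X²] = 3031/30
Var(X) = E[X²] - (E[X])² = 3031/30 - 76729/900 = 14201/900

Var(X) = 14201/900 ≈ 15.7789


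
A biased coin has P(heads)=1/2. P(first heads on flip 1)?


Geometric: P(X=1) = (1-p)^(k-1)×p = (1/2)^0×1/2 = 1/2

P(X=1) = 1/2 ≈ 50.00%


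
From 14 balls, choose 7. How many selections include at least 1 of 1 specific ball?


Complement: C(14,7) - C(13,7) = 3432 - 1716 = 1716

1716


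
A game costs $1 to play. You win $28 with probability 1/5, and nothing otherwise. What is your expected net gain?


E[gain] = (28-1)×1/5 + (-1)×4/5
= 27/5 - 4/5 = 23/5

Expected net gain = $23/5 ≈ $4.60


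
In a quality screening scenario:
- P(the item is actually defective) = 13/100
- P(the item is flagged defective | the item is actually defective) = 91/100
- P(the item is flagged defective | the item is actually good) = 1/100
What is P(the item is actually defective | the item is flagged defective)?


Using Bayes' theorem:
P(A|B) = P(B|A)·P(A) / P(B)

P(the item is flagged defective) = 91/100 × 13/100 + 1/100 × 87/100
= 1183/10000 + 87/10000 = 127/1000

P(the item is actually defective|the item is flagged defective) = (1183/10000) / (127/1000) = 1183/1270

P(the item is actually defective|the item is flagged defective) = 1183/1270 ≈ 93.15%


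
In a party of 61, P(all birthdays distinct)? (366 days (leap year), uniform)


P(all different) = Π(366-i)/366 for i=0..60
= (366/366)×(365/366)×...×(306/366)
= 0.004988

P ≈ 0.0050 ≈ 0.50%


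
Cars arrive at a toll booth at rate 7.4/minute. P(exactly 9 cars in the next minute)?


Poisson(λ=7.4): P(X=9) = e^(-λ)×λ^k/k!
= e^(-7.4) × 7.4^9 / 9!
≈ 0.0006112527611 × 66540410.7751 / 362880 ≈ 0.112084

P(X=9) ≈ 0.112084 ≈ 11.21%


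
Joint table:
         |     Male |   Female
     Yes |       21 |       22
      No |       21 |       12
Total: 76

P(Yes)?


P(Yes) = (21+22)/76 = 43/76

P(Yes) = 43/76 ≈ 56.58%


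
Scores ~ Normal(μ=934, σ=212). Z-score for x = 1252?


z = (x - μ)/σ = (1252 - 934)/212 = 1.5

z = 1.5


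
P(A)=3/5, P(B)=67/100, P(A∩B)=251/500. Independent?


P(A)×P(B) = 201/500
P(A∩B) = 251/500
Not equal → NOT independent

No, not independent


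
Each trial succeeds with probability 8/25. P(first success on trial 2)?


Geometric: P(X=2) = (1-p)^(k-1)×p = (17/25)^1×8/25 = 136/625

P(X=2) = 136/625 ≈ 21.76%


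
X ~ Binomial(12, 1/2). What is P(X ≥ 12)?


P(X ≥ 12) = Σ P(X=i) for i=12..12
P(X=12) = 1/4096
Sum = 1/4096

P(X ≥ 12) = 1/4096 ≈ 0.02%


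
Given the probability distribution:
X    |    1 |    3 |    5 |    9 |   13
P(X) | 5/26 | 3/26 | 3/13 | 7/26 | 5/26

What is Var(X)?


E[X] = 86/13
E[X²] = 797/13
Var(X) = E[X²] - (E[X])² = 797/13 - 7396/169 = 2965/169

Var(X) = 2965/169 ≈ 17.5444


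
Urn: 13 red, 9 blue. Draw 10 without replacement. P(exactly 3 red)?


Hypergeometric: C(13,3)×C(9,7)/C(22,10)
= 286×36/646646 = 36/2261

P(X=3) = 36/2261 ≈ 1.59%


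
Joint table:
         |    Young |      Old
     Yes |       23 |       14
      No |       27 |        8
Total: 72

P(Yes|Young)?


P(Yes|Young) = 23/(23+27) = 23/50

P = 23/50 ≈ 46.00%


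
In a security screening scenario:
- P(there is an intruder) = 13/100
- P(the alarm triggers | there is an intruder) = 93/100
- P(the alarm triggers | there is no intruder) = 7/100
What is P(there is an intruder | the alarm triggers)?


Using Bayes' theorem:
P(A|B) = P(B|A)·P(A) / P(B)

P(the alarm triggers) = 93/100 × 13/100 + 7/100 × 87/100
= 1209/10000 + 609/10000 = 909/5000

P(there is an intruder|the alarm triggers) = (1209/10000) / (909/5000) = 403/606

P(there is an intruder|the alarm triggers) = 403/606 ≈ 66.50%


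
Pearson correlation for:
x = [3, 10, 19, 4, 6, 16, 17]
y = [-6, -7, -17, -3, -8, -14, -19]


n=7, Σx=75, Σy=-74, Σxy=-1018, Σx²=1067, Σy²=1004
r = (7×(-1018) - 75×(-74))/√((7×1067 - 75²)(7×1004 - (-74)²))
= -1576/√(1844×1552) = -1576/√2861888 ≈ -1576/1691.7116 ≈ -0.9316

r ≈ -0.9316


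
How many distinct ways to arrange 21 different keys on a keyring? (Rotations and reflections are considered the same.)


Free circular arrangements: rotations and reflections both identified.
(n-1)!/2 = 20!/2 = 2432902008176640000/2 = 1216451004088320000

1216451004088320000


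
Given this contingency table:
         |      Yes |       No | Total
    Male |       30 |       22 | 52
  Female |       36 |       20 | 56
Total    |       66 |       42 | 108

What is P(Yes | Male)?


P(Yes | Male) = 30/(30+22) = 30/52 = 15/26

P(Yes|Male) = 15/26 ≈ 57.69%


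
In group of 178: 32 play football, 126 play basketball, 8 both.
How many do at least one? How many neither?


|A∪B| = 32+126-8 = 150
Neither = 178-150 = 28

At least one: 150; Neither: 28


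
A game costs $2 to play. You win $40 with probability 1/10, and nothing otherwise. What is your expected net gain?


E[gain] = (40-2)×1/10 + (-2)×9/10
= 19/5 - 9/5 = 2

Expected net gain = $2 ≈ $2.00


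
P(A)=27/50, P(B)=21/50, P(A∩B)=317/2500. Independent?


P(A)×P(B) = 567/2500
P(A∩B) = 317/2500
Not equal → NOT independent

No, not independent


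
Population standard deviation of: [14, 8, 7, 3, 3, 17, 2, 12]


Mean = 66/8 = 33/4
  (14-33/4)²=529/16
  (8-33/4)²=1/16
  (7-33/4)²=25/16
  (3-33/4)²=441/16
  (3-33/4)²=441/16
  (17-33/4)²=1225/16
  (2-33/4)²=625/16
  (12-33/4)²=225/16
Σ(x-μ)² = 439/2
σ² = (439/2)/8 = 439/16

σ = √(439/16) ≈ 5.2381


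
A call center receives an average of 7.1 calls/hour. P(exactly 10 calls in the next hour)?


Poisson(λ=7.1): P(X=10) = e^(-λ)×λ^k/k!
= e^(-7.1) × 7.1^10 / 10!
≈ 0.0008251049233 × 325524355.101 / 3628800 ≈ 0.074017

P(X=10) ≈ 0.074017 ≈ 7.40%


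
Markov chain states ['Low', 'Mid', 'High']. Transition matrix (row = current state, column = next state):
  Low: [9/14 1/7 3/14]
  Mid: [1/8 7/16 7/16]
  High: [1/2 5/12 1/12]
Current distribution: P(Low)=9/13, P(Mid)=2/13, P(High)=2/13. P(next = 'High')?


P(next=High) = Σᵢ P(now=i)×P(i→High)
= 9/13×3/14 + 2/13×7/16 + 2/13×1/12
= 27/182 + 7/104 + 1/78 = 499/2184

P = 499/2184 ≈ 0.2285


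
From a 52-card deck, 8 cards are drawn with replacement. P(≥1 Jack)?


P(not a Jack) = 48/52 = 12/13
P(none in 8 draws) = (12/13)^8 = 429981696/815730721
P(≥1 Jack) = 1 - 429981696/815730721 = 385749025/815730721

P = 385749025/815730721 ≈ 47.29%


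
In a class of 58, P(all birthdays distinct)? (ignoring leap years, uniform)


P(all different) = Π(365-i)/365 for i=0..57
= (365/365)×(364/365)×...×(308/365)
= 0.008335

P ≈ 0.0083 ≈ 0.83%


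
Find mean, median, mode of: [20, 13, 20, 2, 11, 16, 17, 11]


Sorted: [2, 11, 11, 13, 16, 17, 20, 20]
Mean = 110/8 = 55/4
Median = 29/2
Freq: {20: 2, 13: 1, 2: 1, 11: 2, 16: 1, 17: 1}
Mode: [11, 20]

Mean=55/4, Median=29/2, Mode=[11, 20]


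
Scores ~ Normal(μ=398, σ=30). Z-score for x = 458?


z = (x - μ)/σ = (458 - 398)/30 = 2.0

z = 2.0


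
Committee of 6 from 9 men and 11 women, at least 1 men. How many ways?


Count by #men:
  1M,5W: C(9,1)×C(11,5)=4158
  2M,4W: C(9,2)×C(11,4)=11880
  3M,3W: C(9,3)×C(11,3)=13860
  4M,2W: C(9,4)×C(11,2)=6930
  5M,1W: C(9,5)×C(11,1)=1386
  6M,0W: C(9,6)×C(11,0)=84
Total = 38298

38298


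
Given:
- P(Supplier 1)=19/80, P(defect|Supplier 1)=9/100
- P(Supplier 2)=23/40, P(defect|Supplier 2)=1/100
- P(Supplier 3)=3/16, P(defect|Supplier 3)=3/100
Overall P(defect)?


P(B) = Σ P(B|Aᵢ)×P(Aᵢ)
  9/100×19/80 = 171/8000
  1/100×23/40 = 23/4000
  3/100×3/16 = 9/1600
Sum = 131/4000

P(defect) = 131/4000 ≈ 3.28%


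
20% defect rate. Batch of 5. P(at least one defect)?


P(all good) = (4/5)^5 = 1024/3125
P(≥1 defect) = 2101/3125

P = 2101/3125 ≈ 67.23%


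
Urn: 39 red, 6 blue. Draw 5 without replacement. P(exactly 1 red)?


Hypergeometric: C(39,1)×C(6,4)/C(45,5)
= 39×15/1221759 = 65/135751

P(X=1) = 65/135751 ≈ 0.05%


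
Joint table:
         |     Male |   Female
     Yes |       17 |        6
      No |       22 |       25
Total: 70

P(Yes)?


P(Yes) = (17+6)/70 = 23/70

P(Yes) = 23/70 ≈ 32.86%


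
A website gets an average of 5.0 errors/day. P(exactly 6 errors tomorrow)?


Poisson(λ=5.0): P(X=6) = e^(-λ)×λ^k/k!
= e^(-5.0) × 5.0^6 / 6!
≈ 0.006737946999 × 15625 / 720 ≈ 0.146223

P(X=6) ≈ 0.146223 ≈ 14.62%


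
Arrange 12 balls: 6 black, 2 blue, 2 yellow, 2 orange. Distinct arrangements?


12!/(6!×2!×2!×2!) = 83160

83160


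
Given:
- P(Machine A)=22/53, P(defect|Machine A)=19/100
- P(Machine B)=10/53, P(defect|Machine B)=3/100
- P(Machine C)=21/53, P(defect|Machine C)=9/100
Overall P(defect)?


P(B) = Σ P(B|Aᵢ)×P(Aᵢ)
  19/100×22/53 = 209/2650
  3/100×10/53 = 3/530
  9/100×21/53 = 189/5300
Sum = 637/5300

P(defect) = 637/5300 ≈ 12.02%


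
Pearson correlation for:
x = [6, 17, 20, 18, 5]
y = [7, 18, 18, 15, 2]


n=5, Σx=66, Σy=60, Σxy=988, Σx²=1074, Σy²=926
r = (5×988 - 66×60)/√((5×1074 - 66²)(5×926 - 60²))
= 980/√(1014×1030) = 980/√1044420 ≈ 980/1021.9687 ≈ 0.9589

r ≈ 0.9589


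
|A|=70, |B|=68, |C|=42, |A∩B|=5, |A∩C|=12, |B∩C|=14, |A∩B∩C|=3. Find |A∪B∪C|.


|A∪B∪C| = 70+68+42-5-12-14+3 = 152

|A∪B∪C| = 152


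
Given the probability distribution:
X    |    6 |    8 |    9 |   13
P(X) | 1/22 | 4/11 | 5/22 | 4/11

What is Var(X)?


E[X] = 219/22
E[X²] = 2305/22
Var(X) = E[X²] - (E[X])² = 2305/22 - 47961/484 = 2749/484

Var(X) = 2749/484 ≈ 5.6798


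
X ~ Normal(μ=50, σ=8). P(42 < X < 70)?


z₁=(42-50)/8=-1.0, z₂=(70-50)/8=2.5
P = Φ(2.5) - Φ(-1.0) = 0.993790 - 0.158655 = 0.835135 ≈ 0.8351

P(42 < X < 70) ≈ 0.8351


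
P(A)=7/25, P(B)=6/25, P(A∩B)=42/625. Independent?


P(A)×P(B) = 42/625
P(A∩B) = 42/625
Equal ✓ → Independent

Yes, independent


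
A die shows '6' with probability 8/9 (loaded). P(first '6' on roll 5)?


Geometric: P(X=5) = (1-p)^(k-1)×p = (1/9)^4×8/9 = 8/59049

P(X=5) = 8/59049 ≈ 0.01%


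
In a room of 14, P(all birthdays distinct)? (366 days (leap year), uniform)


P(all different) = Π(366-i)/366 for i=0..13
= (366/366)×(365/366)×...×(353/366)
= 0.777440

P ≈ 0.7774 ≈ 77.74%


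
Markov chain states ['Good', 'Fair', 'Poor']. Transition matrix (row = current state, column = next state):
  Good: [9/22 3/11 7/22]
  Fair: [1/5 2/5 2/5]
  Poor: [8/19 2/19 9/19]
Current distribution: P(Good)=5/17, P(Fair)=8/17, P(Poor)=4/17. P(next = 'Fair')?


P(next=Fair) = Σᵢ P(now=i)×P(i→Fair)
= 5/17×3/11 + 8/17×2/5 + 4/17×2/19
= 15/187 + 16/85 + 8/323 = 5209/17765

P = 5209/17765 ≈ 0.2932


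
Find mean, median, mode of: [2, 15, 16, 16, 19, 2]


Sorted: [2, 2, 15, 16, 16, 19]
Mean = 70/6 = 35/3
Median = 31/2
Freq: {2: 2, 15: 1, 16: 2, 19: 1}
Mode: [2, 16]

Mean=35/3, Median=31/2, Mode=[2, 16]


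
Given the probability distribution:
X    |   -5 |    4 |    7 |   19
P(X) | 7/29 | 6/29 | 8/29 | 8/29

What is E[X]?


E[X] = Σ x·P(X=x)
= (-5)×(7/29) + (4)×(6/29) + (7)×(8/29) + (19)×(8/29)
= 197/29

E[X] = 197/29


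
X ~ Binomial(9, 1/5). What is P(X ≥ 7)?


P(X ≥ 7) = Σ P(X=i) for i=7..9
P(X=7) = 576/1953125
P(X=8) = 36/1953125
P(X=9) = 1/1953125
Sum = 613/1953125

P(X ≥ 7) = 613/1953125 ≈ 0.03%


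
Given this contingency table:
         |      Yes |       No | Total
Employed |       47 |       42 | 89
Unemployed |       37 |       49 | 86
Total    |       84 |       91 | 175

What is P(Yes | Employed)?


P(Yes | Employed) = 47/(47+42) = 47/89

P(Yes|Employed) = 47/89 ≈ 52.81%


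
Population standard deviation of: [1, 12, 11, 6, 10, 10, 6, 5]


Mean = 61/8
  (1-61/8)²=2809/64
  (12-61/8)²=1225/64
  (11-61/8)²=729/64
  (6-61/8)²=169/64
  (10-61/8)²=361/64
  (10-61/8)²=361/64
  (6-61/8)²=169/64
  (5-61/8)²=441/64
Σ(x-μ)² = 783/8
σ² = (783/8)/8 = 783/64

σ = √(783/64) ≈ 3.4978


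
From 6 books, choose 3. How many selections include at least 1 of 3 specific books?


Complement: C(6,3) - C(3,3) = 20 - 1 = 19

19


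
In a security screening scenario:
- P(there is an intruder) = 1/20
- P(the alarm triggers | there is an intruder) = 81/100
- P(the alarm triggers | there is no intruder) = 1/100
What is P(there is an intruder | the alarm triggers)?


Using Bayes' theorem:
P(A|B) = P(B|A)·P(A) / P(B)

P(the alarm triggers) = 81/100 × 1/20 + 1/100 × 19/20
= 81/2000 + 19/2000 = 1/20

P(there is an intruder|the alarm triggers) = (81/2000) / (1/20) = 81/100

P(there is an intruder|the alarm triggers) = 81/100 ≈ 81.00%


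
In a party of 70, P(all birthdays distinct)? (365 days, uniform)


P(all different) = Π(365-i)/365 for i=0..69
= (365/365)×(364/365)×...×(296/365)
= 0.000840

P ≈ 0.0008 ≈ 0.08%


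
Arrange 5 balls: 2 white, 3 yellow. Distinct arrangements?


5!/(2!×3!) = 10

10


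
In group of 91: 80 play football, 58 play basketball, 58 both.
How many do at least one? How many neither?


|A∪B| = 80+58-58 = 80
Neither = 91-80 = 11

At least one: 80; Neither: 11


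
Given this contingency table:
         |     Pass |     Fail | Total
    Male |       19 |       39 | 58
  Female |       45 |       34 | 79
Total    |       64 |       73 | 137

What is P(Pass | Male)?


P(Pass | Male) = 19/(19+39) = 19/58

P(Pass|Male) = 19/58 ≈ 32.76%


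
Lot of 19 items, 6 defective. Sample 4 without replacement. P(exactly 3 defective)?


Hypergeometric: C(6,3)×C(13,1)/C(19,4)
= 20×13/3876 = 65/969

P(X=3) = 65/969 ≈ 6.71%


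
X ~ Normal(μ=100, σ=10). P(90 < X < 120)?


z₁=(90-100)/10=-1.0, z₂=(120-100)/10=2.0
P = Φ(2.0) - Φ(-1.0) = 0.977250 - 0.158655 = 0.818595 ≈ 0.8186

P(90 < X < 120) ≈ 0.8186


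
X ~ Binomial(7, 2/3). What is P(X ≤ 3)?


P(X ≤ 3) = Σ P(X=i) for i=0..3
P(X=0) = 1/2187
P(X=1) = 14/2187
P(X=2) = 28/729
P(X=3) = 280/2187
Sum = 379/2187

P(X ≤ 3) = 379/2187 ≈ 17.33%


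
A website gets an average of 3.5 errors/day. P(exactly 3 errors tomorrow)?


Poisson(λ=3.5): P(X=3) = e^(-λ)×λ^k/k!
= e^(-3.5) × 3.5^3 / 3!
≈ 0.03019738342 × 42.875 / 6 ≈ 0.215785

P(X=3) ≈ 0.215785 ≈ 21.58%


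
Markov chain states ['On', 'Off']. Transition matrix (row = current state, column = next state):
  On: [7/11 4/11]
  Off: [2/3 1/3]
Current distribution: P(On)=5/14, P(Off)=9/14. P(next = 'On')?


P(next=On) = Σᵢ P(now=i)×P(i→On)
= 5/14×7/11 + 9/14×2/3
= 5/22 + 3/7 = 101/154

P = 101/154 ≈ 0.6558


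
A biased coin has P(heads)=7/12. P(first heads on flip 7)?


Geometric: P(X=7) = (1-p)^(k-1)×p = (5/12)^6×7/12 = 109375/35831808

P(X=7) = 109375/35831808 ≈ 0.31%


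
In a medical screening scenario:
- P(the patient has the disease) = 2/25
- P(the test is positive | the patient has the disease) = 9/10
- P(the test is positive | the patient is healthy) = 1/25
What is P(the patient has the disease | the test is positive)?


Using Bayes' theorem:
P(A|B) = P(B|A)·P(A) / P(B)

P(the test is positive) = 9/10 × 2/25 + 1/25 × 23/25
= 9/125 + 23/625 = 68/625

P(the patient has the disease|the test is positive) = (9/125) / (68/625) = 45/68

P(the patient has the disease|the test is positive) = 45/68 ≈ 66.18%


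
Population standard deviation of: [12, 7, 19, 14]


Mean = 52/4 = 13
  (12-13)²=1
  (7-13)²=36
  (19-13)²=36
  (14-13)²=1
Σ(x-μ)² = 74
σ² = 74/4 = 37/2

σ = √(37/2) ≈ 4.3012


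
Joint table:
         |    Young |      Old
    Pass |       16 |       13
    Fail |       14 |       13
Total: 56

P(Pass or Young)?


P(Pass∨Young) = P(Pass) + P(Young) - P(Pass∧Young)
= (29 + 30 - 16)/56 = 43/56

P = 43/56 ≈ 76.79%


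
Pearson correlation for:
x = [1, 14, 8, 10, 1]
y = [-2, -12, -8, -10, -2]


n=5, Σx=34, Σy=-34, Σxy=-336, Σx²=362, Σy²=316
r = (5×(-336) - 34×(-34))/√((5×362 - 34²)(5×316 - (-34)²))
= -524/√(654×424) = -524/√277296 ≈ -524/526.5890 ≈ -0.9951

r ≈ -0.9951


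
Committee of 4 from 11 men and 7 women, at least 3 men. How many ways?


Count by #men:
  3M,1W: C(11,3)×C(7,1)=1155
  4M,0W: C(11,4)×C(7,0)=330
Total = 1485

1485


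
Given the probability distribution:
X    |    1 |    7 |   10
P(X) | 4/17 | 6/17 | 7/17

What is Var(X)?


E[X] = 116/17
E[X²] = 998/17
Var(X) = E[X²] - (E[X])² = 998/17 - 13456/289 = 3510/289

Var(X) = 3510/289 ≈ 12.1453


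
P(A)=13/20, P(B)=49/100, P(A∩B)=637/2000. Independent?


P(A)×P(B) = 637/2000
P(A∩B) = 637/2000
Equal ✓ → Independent

Yes, independent


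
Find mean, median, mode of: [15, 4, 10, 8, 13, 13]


Sorted: [4, 8, 10, 13, 13, 15]
Mean = 63/6 = 21/2
Median = 23/2
Freq: {15: 1, 4: 1, 10: 1, 8: 1, 13: 2}
Mode: [13]

Mean=21/2, Median=23/2, Mode=13


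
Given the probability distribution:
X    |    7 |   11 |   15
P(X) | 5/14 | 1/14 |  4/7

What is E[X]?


E[X] = Σ x·P(X=x)
= (7)×(5/14) + (11)×(1/14) + (15)×(4/7)
= 83/7

E[X] = 83/7


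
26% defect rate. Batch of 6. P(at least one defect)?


P(all good) = (37/50)^6 = 2565726409/15625000000
P(≥1 defect) = 13059273591/15625000000

P = 13059273591/15625000000 ≈ 83.58%


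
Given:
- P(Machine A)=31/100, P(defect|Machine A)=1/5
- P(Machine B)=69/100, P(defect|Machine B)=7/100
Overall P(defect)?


P(B) = Σ P(B|Aᵢ)×P(Aᵢ)
  1/5×31/100 = 31/500
  7/100×69/100 = 483/10000
Sum = 1103/10000

P(defect) = 1103/10000 ≈ 11.03%


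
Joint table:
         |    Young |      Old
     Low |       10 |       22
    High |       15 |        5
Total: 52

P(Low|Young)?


P(Low|Young) = 10/(10+15) = 10/25 = 2/5

P = 2/5 ≈ 40.00%


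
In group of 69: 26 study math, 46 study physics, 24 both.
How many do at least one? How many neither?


|A∪B| = 26+46-24 = 48
Neither = 69-48 = 21

At least one: 48; Neither: 21


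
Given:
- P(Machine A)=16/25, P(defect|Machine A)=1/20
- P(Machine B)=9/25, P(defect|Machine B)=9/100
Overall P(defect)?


P(B) = Σ P(B|Aᵢ)×P(Aᵢ)
  1/20×16/25 = 4/125
  9/100×9/25 = 81/2500
Sum = 161/2500

P(defect) = 161/2500 ≈ 6.44%


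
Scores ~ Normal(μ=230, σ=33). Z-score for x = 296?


z = (x - μ)/σ = (296 - 230)/33 = 2.0

z = 2.0


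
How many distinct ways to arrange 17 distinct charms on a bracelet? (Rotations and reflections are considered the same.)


Free circular arrangements: rotations and reflections both identified.
(n-1)!/2 = 16!/2 = 20922789888000/2 = 10461394944000

10461394944000


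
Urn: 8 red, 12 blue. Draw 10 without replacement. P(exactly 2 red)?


Hypergeometric: C(8,2)×C(12,8)/C(20,10)
= 28×495/184756 = 315/4199

P(X=2) = 315/4199 ≈ 7.50%


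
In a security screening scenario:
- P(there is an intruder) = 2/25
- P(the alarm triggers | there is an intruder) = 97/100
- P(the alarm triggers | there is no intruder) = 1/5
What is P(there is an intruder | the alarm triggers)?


Using Bayes' theorem:
P(A|B) = P(B|A)·P(A) / P(B)

P(the alarm triggers) = 97/100 × 2/25 + 1/5 × 23/25
= 97/1250 + 23/125 = 327/1250

P(there is an intruder|the alarm triggers) = (97/1250) / (327/1250) = 97/327

P(there is an intruder|the alarm triggers) = 97/327 ≈ 29.66%


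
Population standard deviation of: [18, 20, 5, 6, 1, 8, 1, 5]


Mean = 64/8 = 8
  (18-8)²=100
  (20-8)²=144
  (5-8)²=9
  (6-8)²=4
  (1-8)²=49
  (8-8)²=0
  (1-8)²=49
  (5-8)²=9
Σ(x-μ)² = 364
σ² = 364/8 = 91/2

σ = √(91/2) ≈ 6.7454


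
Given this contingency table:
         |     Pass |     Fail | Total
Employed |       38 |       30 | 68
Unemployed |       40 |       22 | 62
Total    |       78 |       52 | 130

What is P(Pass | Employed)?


P(Pass | Employed) = 38/(38+30) = 38/68 = 19/34

P(Pass|Employed) = 19/34 ≈ 55.88%


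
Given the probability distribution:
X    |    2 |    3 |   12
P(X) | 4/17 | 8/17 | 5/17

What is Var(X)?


E[X] = 92/17
E[X²] = 808/17
Var(X) = E[X²] - (E[X])² = 808/17 - 8464/289 = 5272/289

Var(X) = 5272/289 ≈ 18.2422


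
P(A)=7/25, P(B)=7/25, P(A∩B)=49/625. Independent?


P(A)×P(B) = 49/625
P(A∩B) = 49/625
Equal ✓ → Independent

Yes, independent


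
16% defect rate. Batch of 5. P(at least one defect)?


P(all good) = (21/25)^5 = 4084101/9765625
P(≥1 defect) = 5681524/9765625

P = 5681524/9765625 ≈ 58.18%


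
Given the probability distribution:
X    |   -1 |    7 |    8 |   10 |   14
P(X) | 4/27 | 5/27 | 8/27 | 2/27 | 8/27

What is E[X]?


E[X] = Σ x·P(X=x)
= (-1)×(4/27) + (7)×(5/27) + (8)×(8/27) + (10)×(2/27) + (14)×(8/27)
= 227/27

E[X] = 227/27


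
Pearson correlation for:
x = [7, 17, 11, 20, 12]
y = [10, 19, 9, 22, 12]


n=5, Σx=67, Σy=72, Σxy=1076, Σx²=1003, Σy²=1170
r = (5×1076 - 67×72)/√((5×1003 - 67²)(5×1170 - 72²))
= 556/√(526×666) = 556/√350316 ≈ 556/591.8750 ≈ 0.9394

r ≈ 0.9394


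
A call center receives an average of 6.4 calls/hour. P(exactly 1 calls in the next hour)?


Poisson(λ=6.4): P(X=1) = e^(-λ)×λ^k/k!
= e^(-6.4) × 6.4^1 / 1!
≈ 0.001661557273 × 6.4 / 1 ≈ 0.010634

P(X=1) ≈ 0.010634 ≈ 1.06%


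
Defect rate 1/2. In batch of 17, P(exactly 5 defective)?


Binomial: P(X=5) = C(17,5)×p^5×(1-p)^12
= 6188 × 1/32 × 1/4096 = 1547/32768

P(X=5) = 1547/32768 ≈ 4.72%


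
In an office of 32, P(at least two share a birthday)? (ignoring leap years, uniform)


P(all different) = Π(365-i)/365 for i=0..31
= 0.246652
P(match) = 1 - 0.246652 = 0.753348

P ≈ 0.7533 ≈ 75.33%


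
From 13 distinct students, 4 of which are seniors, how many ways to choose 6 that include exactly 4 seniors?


Choose 4 of the 4 seniors and 2 of the other 9 students:
C(4,4)×C(9,2) = 1×36 = 36

36


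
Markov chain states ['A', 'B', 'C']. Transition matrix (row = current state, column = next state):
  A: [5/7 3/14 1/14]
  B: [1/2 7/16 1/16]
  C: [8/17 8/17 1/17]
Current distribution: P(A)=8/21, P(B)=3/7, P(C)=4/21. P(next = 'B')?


P(next=B) = Σᵢ P(now=i)×P(i→B)
= 8/21×3/14 + 3/7×7/16 + 4/21×8/17
= 4/49 + 3/16 + 32/357 = 14345/39984

P = 14345/39984 ≈ 0.3588


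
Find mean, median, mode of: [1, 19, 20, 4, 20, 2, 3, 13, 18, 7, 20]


Sorted: [1, 2, 3, 4, 7, 13, 18, 19, 20, 20, 20]
Mean = 127/11
Median = 13
Freq: {1: 1, 19: 1, 20: 3, 4: 1, 2: 1, 3: 1, 13: 1, 18: 1, 7: 1}
Mode: [20]

Mean=127/11, Median=13, Mode=20


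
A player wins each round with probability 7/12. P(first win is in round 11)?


Geometric: P(X=11) = (1-p)^(k-1)×p = (5/12)^10×7/12 = 68359375/743008370688

P(X=11) = 68359375/743008370688 ≈ 0.01%


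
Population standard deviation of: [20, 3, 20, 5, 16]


Mean = 64/5
  (20-64/5)²=1296/25
  (3-64/5)²=2401/25
  (20-64/5)²=1296/25
  (5-64/5)²=1521/25
  (16-64/5)²=256/25
Σ(x-μ)² = 1354/5
σ² = (1354/5)/5 = 1354/25

σ = √(1354/25) ≈ 7.3593


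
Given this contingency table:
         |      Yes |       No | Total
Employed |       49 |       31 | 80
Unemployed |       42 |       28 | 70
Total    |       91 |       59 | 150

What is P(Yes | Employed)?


P(Yes | Employed) = 49/(49+31) = 49/80

P(Yes|Employed) = 49/80 ≈ 61.25%


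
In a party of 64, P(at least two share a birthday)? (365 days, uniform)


P(all different) = Π(365-i)/365 for i=0..63
= 0.002810
P(match) = 1 - 0.002810 = 0.997190

P ≈ 0.9972 ≈ 99.72%


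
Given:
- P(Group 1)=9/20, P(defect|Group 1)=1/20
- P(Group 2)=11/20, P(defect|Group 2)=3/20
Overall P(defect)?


P(B) = Σ P(B|Aᵢ)×P(Aᵢ)
  1/20×9/20 = 9/400
  3/20×11/20 = 33/400
Sum = 21/200

P(defect) = 21/200 ≈ 10.50%


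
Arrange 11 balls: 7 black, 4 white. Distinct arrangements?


11!/(7!×4!) = 330

330


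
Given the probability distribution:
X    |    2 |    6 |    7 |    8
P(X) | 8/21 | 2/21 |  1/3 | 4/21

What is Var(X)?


E[X] = 109/21
E[X²] = 703/21
Var(X) = E[X²] - (E[X])² = 703/21 - 11881/441 = 2882/441

Var(X) = 2882/441 ≈ 6.5351


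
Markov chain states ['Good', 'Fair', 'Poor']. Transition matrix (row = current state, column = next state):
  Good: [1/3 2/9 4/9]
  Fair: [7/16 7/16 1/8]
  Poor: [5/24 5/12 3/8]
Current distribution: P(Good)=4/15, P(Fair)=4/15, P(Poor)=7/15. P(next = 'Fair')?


P(next=Fair) = Σᵢ P(now=i)×P(i→Fair)
= 4/15×2/9 + 4/15×7/16 + 7/15×5/12
= 8/135 + 7/60 + 7/36 = 10/27

P = 10/27 ≈ 0.3704


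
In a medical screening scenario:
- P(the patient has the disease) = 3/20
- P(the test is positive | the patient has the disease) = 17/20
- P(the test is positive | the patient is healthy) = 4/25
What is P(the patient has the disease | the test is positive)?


Using Bayes' theorem:
P(A|B) = P(B|A)·P(A) / P(B)

P(the test is positive) = 17/20 × 3/20 + 4/25 × 17/20
= 51/400 + 17/125 = 527/2000

P(the patient has the disease|the test is positive) = (51/400) / (527/2000) = 15/31

P(the patient has the disease|the test is positive) = 15/31 ≈ 48.39%


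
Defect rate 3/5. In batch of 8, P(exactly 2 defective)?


Binomial: P(X=2) = C(8,2)×p^2×(1-p)^6
= 28 × 9/25 × 64/15625 = 16128/390625

P(X=2) = 16128/390625 ≈ 4.13%


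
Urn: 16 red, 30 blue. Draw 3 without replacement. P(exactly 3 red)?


Hypergeometric: C(16,3)×C(30,0)/C(46,3)
= 560×1/15180 = 28/759

P(X=3) = 28/759 ≈ 3.69%


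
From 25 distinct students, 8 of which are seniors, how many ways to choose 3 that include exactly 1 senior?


Choose 1 of the 8 seniors and 2 of the other 17 students:
C(8,1)×C(17,2) = 8×136 = 1088

1088


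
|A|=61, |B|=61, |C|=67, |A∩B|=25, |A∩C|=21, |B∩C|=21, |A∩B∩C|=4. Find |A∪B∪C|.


|A∪B∪C| = 61+61+67-25-21-21+4 = 126

|A∪B∪C| = 126


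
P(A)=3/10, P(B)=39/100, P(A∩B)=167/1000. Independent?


P(A)×P(B) = 117/1000
P(A∩B) = 167/1000
Not equal → NOT independent

No, not independent


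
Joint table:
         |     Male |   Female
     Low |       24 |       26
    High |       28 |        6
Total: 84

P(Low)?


P(Low) = (24+26)/84 = 50/84 = 25/42

P(Low) = 25/42 ≈ 59.52%


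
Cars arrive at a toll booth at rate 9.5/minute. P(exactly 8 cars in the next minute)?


Poisson(λ=9.5): P(X=8) = e^(-λ)×λ^k/k!
= e^(-9.5) × 9.5^8 / 8!
≈ 7.485182989e-05 × 66342043.1289 / 40320 ≈ 0.123160

P(X=8) ≈ 0.123160 ≈ 12.32%


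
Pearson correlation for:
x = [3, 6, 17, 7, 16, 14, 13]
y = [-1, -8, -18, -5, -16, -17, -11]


n=7, Σx=76, Σy=-76, Σxy=-1029, Σx²=1004, Σy²=1080
r = (7×(-1029) - 76×(-76))/√((7×1004 - 76²)(7×1080 - (-76)²))
= -1427/√(1252×1784) = -1427/√2233568 ≈ -1427/1494.5126 ≈ -0.9548

r ≈ -0.9548


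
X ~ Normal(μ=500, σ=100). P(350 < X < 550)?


z₁=(350-500)/100=-1.5, z₂=(550-500)/100=0.5
P = Φ(0.5) - Φ(-1.5) = 0.691462 - 0.066807 = 0.624655 ≈ 0.6247

P(350 < X < 550) ≈ 0.6247


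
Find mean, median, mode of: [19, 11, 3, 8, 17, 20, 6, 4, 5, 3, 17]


Sorted: [3, 3, 4, 5, 6, 8, 11, 17, 17, 19, 20]
Mean = 113/11
Median = 8
Freq: {19: 1, 11: 1, 3: 2, 8: 1, 17: 2, 20: 1, 6: 1, 4: 1, 5: 1}
Mode: [3, 17]

Mean=113/11, Median=8, Mode=[3, 17]


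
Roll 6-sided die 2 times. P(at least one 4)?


P(no 4)^2 = (5/6)^2 = 25/36
P(≥1) = 1 - 25/36 = 11/36

P = 11/36 ≈ 30.56%


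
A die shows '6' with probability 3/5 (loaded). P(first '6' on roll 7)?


Geometric: P(X=7) = (1-p)^(k-1)×p = (2/5)^6×3/5 = 192/78125

P(X=7) = 192/78125 ≈ 0.25%


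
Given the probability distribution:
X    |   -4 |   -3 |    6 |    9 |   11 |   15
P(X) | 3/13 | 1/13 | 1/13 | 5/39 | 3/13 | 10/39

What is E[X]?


E[X] = Σ x·P(X=x)
= (-4)×(3/13) + (-3)×(1/13) + (6)×(1/13) + (9)×(5/39) + (11)×(3/13) + (15)×(10/39)
= 89/13

E[X] = 89/13


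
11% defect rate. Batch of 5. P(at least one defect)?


P(all good) = (89/100)^5 = 5584059449/10000000000
P(≥1 defect) = 4415940551/10000000000

P = 4415940551/10000000000 ≈ 44.16%


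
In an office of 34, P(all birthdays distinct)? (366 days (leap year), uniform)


P(all different) = Π(366-i)/366 for i=0..33
= (366/366)×(365/366)×...×(333/366)
= 0.205601

P ≈ 0.2056 ≈ 20.56%


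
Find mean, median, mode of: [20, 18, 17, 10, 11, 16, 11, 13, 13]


Sorted: [10, 11, 11, 13, 13, 16, 17, 18, 20]
Mean = 129/9 = 43/3
Median = 13
Freq: {20: 1, 18: 1, 17: 1, 10: 1, 11: 2, 16: 1, 13: 2}
Mode: [11, 13]

Mean=43/3, Median=13, Mode=[11, 13]


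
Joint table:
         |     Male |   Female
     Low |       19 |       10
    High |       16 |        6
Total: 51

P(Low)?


P(Low) = (19+10)/51 = 29/51

P(Low) = 29/51 ≈ 56.86%


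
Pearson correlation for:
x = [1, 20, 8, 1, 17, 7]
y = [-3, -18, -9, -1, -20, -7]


n=6, Σx=54, Σy=-58, Σxy=-825, Σx²=804, Σy²=864
r = (6×(-825) - 54×(-58))/√((6×804 - 54²)(6×864 - (-58)²))
= -1818/√(1908×1820) = -1818/√3472560 ≈ -1818/1863.4806 ≈ -0.9756

r ≈ -0.9756


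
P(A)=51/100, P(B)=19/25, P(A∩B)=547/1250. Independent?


P(A)×P(B) = 969/2500
P(A∩B) = 547/1250
Not equal → NOT independent

No, not independent


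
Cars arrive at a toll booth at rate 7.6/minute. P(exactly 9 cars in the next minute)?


Poisson(λ=7.6): P(X=9) = e^(-λ)×λ^k/k!
= e^(-7.6) × 7.6^9 / 9!
≈ 0.0005004514334 × 84590643.8466 / 362880 ≈ 0.116660

P(X=9) ≈ 0.116660 ≈ 11.67%


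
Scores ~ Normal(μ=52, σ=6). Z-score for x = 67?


z = (x - μ)/σ = (67 - 52)/6 = 2.5

z = 2.5


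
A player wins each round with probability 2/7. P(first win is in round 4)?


Geometric: P(X=4) = (1-p)^(k-1)×p = (5/7)^3×2/7 = 250/2401

P(X=4) = 250/2401 ≈ 10.41%


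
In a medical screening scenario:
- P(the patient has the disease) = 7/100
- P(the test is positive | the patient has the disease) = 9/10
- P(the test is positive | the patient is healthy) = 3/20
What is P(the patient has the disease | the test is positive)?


Using Bayes' theorem:
P(A|B) = P(B|A)·P(A) / P(B)

P(the test is positive) = 9/10 × 7/100 + 3/20 × 93/100
= 63/1000 + 279/2000 = 81/400

P(the patient has the disease|the test is positive) = (63/1000) / (81/400) = 14/45

P(the patient has the disease|the test is positive) = 14/45 ≈ 31.11%


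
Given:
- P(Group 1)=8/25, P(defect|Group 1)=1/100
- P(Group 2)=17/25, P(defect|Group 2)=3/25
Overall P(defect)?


P(B) = Σ P(B|Aᵢ)×P(Aᵢ)
  1/100×8/25 = 2/625
  3/25×17/25 = 51/625
Sum = 53/625

P(defect) = 53/625 ≈ 8.48%


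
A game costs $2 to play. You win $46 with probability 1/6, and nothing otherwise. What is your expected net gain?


E[gain] = (46-2)×1/6 + (-2)×5/6
= 22/3 - 5/3 = 17/3

Expected net gain = $17/3 ≈ $5.67


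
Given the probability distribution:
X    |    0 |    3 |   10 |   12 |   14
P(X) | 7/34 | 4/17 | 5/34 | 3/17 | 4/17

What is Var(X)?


E[X] = 129/17
E[X²] = 1502/17
Var(X) = E[X²] - (E[X])² = 1502/17 - 16641/289 = 8893/289

Var(X) = 8893/289 ≈ 30.7716


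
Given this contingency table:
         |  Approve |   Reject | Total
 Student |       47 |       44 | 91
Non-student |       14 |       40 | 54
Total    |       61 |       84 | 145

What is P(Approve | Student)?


P(Approve | Student) = 47/(47+44) = 47/91

P(Approve|Student) = 47/91 ≈ 51.65%


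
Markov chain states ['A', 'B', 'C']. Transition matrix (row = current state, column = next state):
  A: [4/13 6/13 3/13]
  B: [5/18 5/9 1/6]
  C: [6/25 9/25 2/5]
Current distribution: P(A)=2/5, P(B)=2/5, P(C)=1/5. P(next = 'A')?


P(next=A) = Σᵢ P(now=i)×P(i→A)
= 2/5×4/13 + 2/5×5/18 + 1/5×6/25
= 8/65 + 1/9 + 6/125 = 4127/14625

P = 4127/14625 ≈ 0.2822


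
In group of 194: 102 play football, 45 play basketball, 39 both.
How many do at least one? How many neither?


|A∪B| = 102+45-39 = 108
Neither = 194-108 = 86

At least one: 108; Neither: 86


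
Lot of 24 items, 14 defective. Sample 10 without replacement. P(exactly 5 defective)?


Hypergeometric: C(14,5)×C(10,5)/C(24,10)
= 2002×252/1961256 = 1911/7429

P(X=5) = 1911/7429 ≈ 25.72%


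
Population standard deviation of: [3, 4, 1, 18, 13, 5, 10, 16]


Mean = 70/8 = 35/4
  (3-35/4)²=529/16
  (4-35/4)²=361/16
  (1-35/4)²=961/16
  (18-35/4)²=1369/16
  (13-35/4)²=289/16
  (5-35/4)²=225/16
  (10-35/4)²=25/16
  (16-35/4)²=841/16
Σ(x-μ)² = 575/2
σ² = (575/2)/8 = 575/16

σ = √(575/16) ≈ 5.9948


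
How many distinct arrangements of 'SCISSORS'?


Letters: 8, freq: {'S': 4, 'C': 1, 'I': 1, 'O': 1, 'R': 1}
8!/(4!×1!×1!×1!×1!) = 40320/24 = 1680

1680


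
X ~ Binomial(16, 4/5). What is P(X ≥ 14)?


P(X ≥ 14) = Σ P(X=i) for i=14..16
P(X=14) = 6442450944/30517578125
P(X=15) = 17179869184/152587890625
P(X=16) = 4294967296/152587890625
Sum = 2147483648/6103515625

P(X ≥ 14) = 2147483648/6103515625 ≈ 35.18%


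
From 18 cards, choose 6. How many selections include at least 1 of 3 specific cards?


Complement: C(18,6) - C(15,6) = 18564 - 5005 = 13559

13559


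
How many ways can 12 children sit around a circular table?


Circular arrangements of 12 distinct objects: fix one position to break rotational symmetry.
(n-1)! = 11! = 39916800

39916800


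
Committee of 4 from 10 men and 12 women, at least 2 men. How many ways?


Count by #men:
  2M,2W: C(10,2)×C(12,2)=2970
  3M,1W: C(10,3)×C(12,1)=1440
  4M,0W: C(10,4)×C(12,0)=210
Total = 4620

4620


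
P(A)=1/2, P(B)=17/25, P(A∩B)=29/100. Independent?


P(A)×P(B) = 17/50
P(A∩B) = 29/100
Not equal → NOT independent

No, not independent


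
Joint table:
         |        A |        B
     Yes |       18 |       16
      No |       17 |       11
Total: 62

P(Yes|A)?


P(Yes|A) = 18/(18+17) = 18/35

P = 18/35 ≈ 51.43%
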